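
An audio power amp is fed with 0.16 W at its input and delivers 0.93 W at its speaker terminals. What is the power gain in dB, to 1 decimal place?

For a power ratio, dB = 10·log₁₀(P₂/P₁).
10·log₁₀(0.93/0.16) = 10·log₁₀(5.812) = 7.6 dB.

7.6 dB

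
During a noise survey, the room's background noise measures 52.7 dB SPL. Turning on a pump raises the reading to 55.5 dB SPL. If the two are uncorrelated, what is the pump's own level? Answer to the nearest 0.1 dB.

Background correction is a power subtraction:
L_src = 10·log₁₀(10^(55.5/10) − 10^(52.7/10)) = 10·log₁₀(168600) = 52.3 dB SPL.

52.3 dB SPL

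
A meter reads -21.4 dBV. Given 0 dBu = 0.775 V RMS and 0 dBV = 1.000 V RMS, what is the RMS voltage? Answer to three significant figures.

0.0851 V

V = 1.000 V × 10^(-21.4/20).
= 1.000 × 0.08511 = 0.0851 V.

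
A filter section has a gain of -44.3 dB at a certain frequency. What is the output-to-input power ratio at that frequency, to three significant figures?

Power ratio = 10^(dB/10).
10^(-44.3/10) = 10^(-4.430) = 0.0000372.

0.0000372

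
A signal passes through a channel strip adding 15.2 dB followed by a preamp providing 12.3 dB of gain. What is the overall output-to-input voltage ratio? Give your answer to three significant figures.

23.7

Net gain = 15.2 + 12.3 = 27.5 dB.
Voltage ratio = 10^(27.5/20) = 23.7.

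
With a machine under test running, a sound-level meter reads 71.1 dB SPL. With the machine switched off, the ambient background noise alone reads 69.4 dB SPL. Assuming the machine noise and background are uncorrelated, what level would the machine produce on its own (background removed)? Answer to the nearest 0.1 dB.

66.2 dB SPL

Background correction is a power subtraction:
L_src = 10·log₁₀(10^(71.1/10) − 10^(69.4/10)) = 10·log₁₀(4173000) = 66.2 dB SPL.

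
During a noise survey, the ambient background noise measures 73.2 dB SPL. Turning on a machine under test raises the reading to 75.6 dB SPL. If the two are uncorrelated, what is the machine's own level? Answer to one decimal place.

Background correction is a power subtraction:
L_src = 10·log₁₀(10^(75.6/10) − 10^(73.2/10)) = 10·log₁₀(15410000) = 71.9 dB SPL.

71.9 dB SPL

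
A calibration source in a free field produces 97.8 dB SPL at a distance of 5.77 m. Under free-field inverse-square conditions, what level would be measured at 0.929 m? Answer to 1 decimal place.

Inverse-square spreading gives ΔL = −20·log₁₀(d₂/d₁).
ΔL = −20·log₁₀(0.929/5.77) = 15.86 dB, so L₂ = 97.8 + (15.86) = 113.7 dB SPL.

113.7 dB SPL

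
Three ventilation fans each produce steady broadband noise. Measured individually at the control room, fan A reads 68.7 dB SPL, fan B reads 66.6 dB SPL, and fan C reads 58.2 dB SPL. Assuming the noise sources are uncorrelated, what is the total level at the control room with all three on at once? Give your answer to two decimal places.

71.02 dB SPL

Incoherent sources sum as intensities:
L_total = 10·log₁₀(10^(68.7/10) + 10^(66.6/10) + 10^(58.2/10)) = 10·log₁₀(12640000) = 71.02 dB SPL.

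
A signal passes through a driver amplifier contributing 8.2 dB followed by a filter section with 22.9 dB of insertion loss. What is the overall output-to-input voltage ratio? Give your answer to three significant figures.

Net gain = 8.2 + (−22.9) = -14.7 dB.
Voltage ratio = 10^(-14.7/20) = 0.184.

0.184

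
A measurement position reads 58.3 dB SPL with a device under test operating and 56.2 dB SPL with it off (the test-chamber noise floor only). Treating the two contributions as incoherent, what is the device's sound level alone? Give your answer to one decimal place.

Remove the background by subtracting linear intensities:
L_src = 10·log₁₀(10^(58.3/10) − 10^(56.2/10)) = 10·log₁₀(259200) = 54.1 dB SPL.

54.1 dB SPL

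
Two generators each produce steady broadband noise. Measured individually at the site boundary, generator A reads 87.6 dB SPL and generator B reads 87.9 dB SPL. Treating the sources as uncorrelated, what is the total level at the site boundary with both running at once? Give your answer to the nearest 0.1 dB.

Incoherent sources sum as intensities:
L_total = 10·log₁₀(10^(87.6/10) + 10^(87.9/10)) = 10·log₁₀(1192000000) = 90.8 dB SPL.

90.8 dB SPL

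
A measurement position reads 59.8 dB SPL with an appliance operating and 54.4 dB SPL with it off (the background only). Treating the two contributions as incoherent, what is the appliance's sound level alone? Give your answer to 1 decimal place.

58.3 dB SPL

Remove the background by subtracting linear intensities:
L_src = 10·log₁₀(10^(59.8/10) − 10^(54.4/10)) = 10·log₁₀(679600) = 58.3 dB SPL.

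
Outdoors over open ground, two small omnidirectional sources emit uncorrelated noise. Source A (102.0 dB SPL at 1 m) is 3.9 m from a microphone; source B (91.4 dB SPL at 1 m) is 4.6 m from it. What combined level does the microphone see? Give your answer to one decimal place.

90.4 dB SPL

At the listener: L_A = 102.0 − 20·log₁₀(3.9) = 90.18 dB; L_B = 91.4 − 20·log₁₀(4.6) = 78.14 dB.
Combined: 10·log₁₀(10^(90.18/10)+10^(78.14/10)) = 90.4 dB SPL.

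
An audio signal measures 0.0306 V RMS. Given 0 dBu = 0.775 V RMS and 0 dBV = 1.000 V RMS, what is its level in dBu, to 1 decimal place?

dBu = 20·log₁₀(V / 0.775 V).
20·log₁₀(0.0306/0.775) = -28.1 dBu.

-28.1 dBu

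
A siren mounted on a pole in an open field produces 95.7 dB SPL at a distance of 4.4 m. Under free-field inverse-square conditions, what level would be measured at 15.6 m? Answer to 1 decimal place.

Inverse-square spreading gives ΔL = −20·log₁₀(d₂/d₁).
ΔL = −20·log₁₀(15.6/4.4) = -10.99 dB, so L₂ = 95.7 + (-10.99) = 84.7 dB SPL.

84.7 dB SPL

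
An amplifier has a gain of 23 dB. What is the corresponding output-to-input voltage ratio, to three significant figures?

Voltage ratio = 10^(dB/20).
10^(23/20) = 10^(1.150) = 14.1.

14.1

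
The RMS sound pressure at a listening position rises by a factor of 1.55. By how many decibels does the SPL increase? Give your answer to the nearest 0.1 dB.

Sound pressure is an amplitude quantity: ΔL = 20·log₁₀(p₂/p₁).
20·log₁₀(1.55) = 3.8 dB.

3.8 dB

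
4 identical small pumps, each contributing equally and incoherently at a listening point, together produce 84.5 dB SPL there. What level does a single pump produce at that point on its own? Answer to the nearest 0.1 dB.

4 equal incoherent sources add 10·log₁₀(4) = 6.02 dB over one source.
L_one = 84.5 − 6.02 = 78.5 dB SPL.

78.5 dB SPL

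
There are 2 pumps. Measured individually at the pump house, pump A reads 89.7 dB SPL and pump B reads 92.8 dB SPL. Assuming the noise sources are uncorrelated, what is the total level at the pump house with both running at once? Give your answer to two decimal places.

Incoherent sources sum as intensities:
L_total = 10·log₁₀(10^(89.7/10) + 10^(92.8/10)) = 10·log₁₀(2839000000) = 94.53 dB SPL.

94.53 dB SPL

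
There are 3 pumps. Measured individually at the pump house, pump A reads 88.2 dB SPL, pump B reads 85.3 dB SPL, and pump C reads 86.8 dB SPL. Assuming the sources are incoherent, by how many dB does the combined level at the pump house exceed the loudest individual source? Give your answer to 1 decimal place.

Add the sources as powers (linear), then convert back to dB:
L_total = 10·log₁₀(10^(88.2/10) + 10^(85.3/10) + 10^(86.8/10)) = 91.70 dB SPL.
Excess over the loudest (88.2 dB): 91.70 − 88.2 = 3.5 dB.

3.5 dB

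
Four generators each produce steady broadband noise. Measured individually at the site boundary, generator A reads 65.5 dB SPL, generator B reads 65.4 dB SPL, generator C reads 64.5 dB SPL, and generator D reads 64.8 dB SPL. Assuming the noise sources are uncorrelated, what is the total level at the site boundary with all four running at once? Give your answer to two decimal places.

71.09 dB SPL

Incoherent sources sum as intensities:
L_total = 10·log₁₀(10^(65.5/10) + 10^(65.4/10) + 10^(64.5/10) + 10^(64.8/10)) = 10·log₁₀(12850000) = 71.09 dB SPL.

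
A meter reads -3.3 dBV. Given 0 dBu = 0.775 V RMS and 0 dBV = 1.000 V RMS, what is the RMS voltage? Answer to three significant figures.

V = 1.000 V × 10^(-3.3/20).
= 1.000 × 0.6839 = 0.684 V.

0.684 V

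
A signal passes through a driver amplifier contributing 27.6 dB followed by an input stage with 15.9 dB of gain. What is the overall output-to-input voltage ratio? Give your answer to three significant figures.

150

Net gain = 27.6 + 15.9 = 43.5 dB.
Voltage ratio = 10^(43.5/20) = 150.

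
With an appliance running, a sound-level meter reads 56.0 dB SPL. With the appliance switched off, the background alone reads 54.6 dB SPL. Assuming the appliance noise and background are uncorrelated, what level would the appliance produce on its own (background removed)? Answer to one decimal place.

Background correction is a power subtraction:
L_src = 10·log₁₀(10^(56.0/10) − 10^(54.6/10)) = 10·log₁₀(109700) = 50.4 dB SPL.

50.4 dB SPL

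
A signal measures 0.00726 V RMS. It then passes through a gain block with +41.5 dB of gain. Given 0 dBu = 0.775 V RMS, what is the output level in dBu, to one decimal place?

Input level: 20·log₁₀(0.00726/0.775) = -40.57 dBu.
Output: -40.57 + 41.5 = +0.9 dBu.

+0.9 dBu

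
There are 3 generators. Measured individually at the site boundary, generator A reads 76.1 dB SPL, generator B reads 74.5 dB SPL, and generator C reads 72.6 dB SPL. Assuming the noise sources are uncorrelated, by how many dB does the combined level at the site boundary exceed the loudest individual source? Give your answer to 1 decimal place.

Incoherent sources sum as intensities:
L_total = 10·log₁₀(10^(76.1/10) + 10^(74.5/10) + 10^(72.6/10)) = 79.40 dB SPL.
Excess over the loudest (76.1 dB): 79.40 − 76.1 = 3.3 dB.

3.3 dB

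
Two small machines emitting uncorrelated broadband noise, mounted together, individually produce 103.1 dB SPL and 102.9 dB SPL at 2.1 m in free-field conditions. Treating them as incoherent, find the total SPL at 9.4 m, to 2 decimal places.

Combined at 2.1 m: 10·log₁₀(10^(103.1/10)+10^(102.9/10)) = 106.011 dB SPL.
Then apply −20·log₁₀(9.4/2.1) = -13.018 dB → 92.99 dB SPL.

92.99 dB SPL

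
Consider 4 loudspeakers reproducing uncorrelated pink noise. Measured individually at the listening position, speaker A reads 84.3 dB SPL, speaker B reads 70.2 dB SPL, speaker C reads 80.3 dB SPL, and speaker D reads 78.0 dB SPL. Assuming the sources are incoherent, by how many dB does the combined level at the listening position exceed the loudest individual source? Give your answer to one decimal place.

Add the sources as powers (linear), then convert back to dB:
L_total = 10·log₁₀(10^(84.3/10) + 10^(70.2/10) + 10^(80.3/10) + 10^(78.0/10)) = 86.53 dB SPL.
Excess over the loudest (84.3 dB): 86.53 − 84.3 = 2.2 dB.

2.2 dB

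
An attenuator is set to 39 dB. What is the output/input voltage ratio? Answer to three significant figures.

Voltage ratio = 10^(dB/20).
10^(-39/20) = 10^(-1.950) = 0.0112.

0.0112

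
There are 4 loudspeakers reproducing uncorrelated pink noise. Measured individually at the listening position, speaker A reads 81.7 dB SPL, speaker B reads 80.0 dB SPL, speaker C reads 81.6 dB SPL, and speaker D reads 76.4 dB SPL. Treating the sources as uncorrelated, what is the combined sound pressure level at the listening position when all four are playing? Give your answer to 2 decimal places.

86.40 dB SPL

Uncorrelated sources add in intensity (power), not in dB.
L_total = 10·log₁₀(10^(81.7/10) + 10^(80.0/10) + 10^(81.6/10) + 10^(76.4/10)) = 10·log₁₀(436100000) = 86.40 dB SPL.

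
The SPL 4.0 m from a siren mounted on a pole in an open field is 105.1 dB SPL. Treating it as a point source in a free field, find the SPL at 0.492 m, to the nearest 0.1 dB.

123.3 dB SPL

For a point source in a free field, ΔL = −20·log₁₀(d₂/d₁).
ΔL = −20·log₁₀(0.492/4.0) = 18.20 dB, so L₂ = 105.1 + (18.20) = 123.3 dB SPL.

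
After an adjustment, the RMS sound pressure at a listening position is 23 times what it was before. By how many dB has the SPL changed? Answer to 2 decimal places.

27.23 dB

SPL change from a pressure ratio uses the 20·log₁₀ form:
20·log₁₀(23) = 27.23 dB.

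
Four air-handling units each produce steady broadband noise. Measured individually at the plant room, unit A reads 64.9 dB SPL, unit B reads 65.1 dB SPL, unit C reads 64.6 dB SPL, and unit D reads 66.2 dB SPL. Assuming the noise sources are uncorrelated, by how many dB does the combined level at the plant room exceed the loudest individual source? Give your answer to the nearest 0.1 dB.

5.1 dB

Incoherent sources sum as intensities:
L_total = 10·log₁₀(10^(64.9/10) + 10^(65.1/10) + 10^(64.6/10) + 10^(66.2/10)) = 71.26 dB SPL.
Excess over the loudest (66.2 dB): 71.26 − 66.2 = 5.1 dB.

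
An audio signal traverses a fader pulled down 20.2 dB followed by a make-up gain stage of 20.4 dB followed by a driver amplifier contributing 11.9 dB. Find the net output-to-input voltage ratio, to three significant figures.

Net gain = (−20.2) + 20.4 + 11.9 = 12.1 dB.
Voltage ratio = 10^(12.1/20) = 4.03.

4.03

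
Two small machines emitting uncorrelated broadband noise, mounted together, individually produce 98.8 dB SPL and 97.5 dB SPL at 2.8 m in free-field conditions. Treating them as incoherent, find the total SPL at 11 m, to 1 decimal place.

89.3 dB SPL

Combined at 2.8 m: 10·log₁₀(10^(98.8/10)+10^(97.5/10)) = 101.21 dB SPL.
Then apply −20·log₁₀(11/2.8) = -11.88 dB → 89.3 dB SPL.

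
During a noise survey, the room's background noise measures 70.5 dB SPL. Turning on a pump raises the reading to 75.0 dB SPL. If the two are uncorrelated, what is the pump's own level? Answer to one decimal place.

Remove the background by subtracting linear intensities:
L_src = 10·log₁₀(10^(75.0/10) − 10^(70.5/10)) = 10·log₁₀(20400000) = 73.1 dB SPL.

73.1 dB SPL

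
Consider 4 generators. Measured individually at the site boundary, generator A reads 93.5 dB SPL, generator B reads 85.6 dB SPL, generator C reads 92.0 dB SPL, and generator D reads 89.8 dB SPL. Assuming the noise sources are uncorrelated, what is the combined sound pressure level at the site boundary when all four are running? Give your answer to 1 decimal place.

Add the sources as powers (linear), then convert back to dB:
L_total = 10·log₁₀(10^(93.5/10) + 10^(85.6/10) + 10^(92.0/10) + 10^(89.8/10)) = 10·log₁₀(5142000000) = 97.1 dB SPL.

97.1 dB SPL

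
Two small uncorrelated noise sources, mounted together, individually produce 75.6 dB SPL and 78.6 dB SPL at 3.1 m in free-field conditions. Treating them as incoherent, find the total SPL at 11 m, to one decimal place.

69.4 dB SPL

Combined at 3.1 m: 10·log₁₀(10^(75.6/10)+10^(78.6/10)) = 80.36 dB SPL.
Then apply −20·log₁₀(11/3.1) = -11.00 dB → 69.4 dB SPL.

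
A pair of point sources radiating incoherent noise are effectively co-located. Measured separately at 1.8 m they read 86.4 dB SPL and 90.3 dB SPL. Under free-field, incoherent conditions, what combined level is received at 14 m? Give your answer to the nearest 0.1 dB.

Combined at 1.8 m: 10·log₁₀(10^(86.4/10)+10^(90.3/10)) = 91.78 dB SPL.
Then apply −20·log₁₀(14/1.8) = -17.82 dB → 74.0 dB SPL.

74.0 dB SPL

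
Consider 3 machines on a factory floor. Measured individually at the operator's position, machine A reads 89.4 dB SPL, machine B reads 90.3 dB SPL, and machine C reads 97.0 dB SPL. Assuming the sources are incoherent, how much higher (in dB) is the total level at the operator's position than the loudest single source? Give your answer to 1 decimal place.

1.4 dB

Add the sources as powers (linear), then convert back to dB:
L_total = 10·log₁₀(10^(89.4/10) + 10^(90.3/10) + 10^(97.0/10)) = 98.42 dB SPL.
Excess over the loudest (97.0 dB): 98.42 − 97.0 = 1.4 dB.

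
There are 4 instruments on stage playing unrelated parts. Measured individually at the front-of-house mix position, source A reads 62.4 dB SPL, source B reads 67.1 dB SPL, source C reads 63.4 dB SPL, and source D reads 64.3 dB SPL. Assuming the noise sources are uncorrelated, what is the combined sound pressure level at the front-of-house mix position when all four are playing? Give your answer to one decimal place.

Uncorrelated sources add in intensity (power), not in dB.
L_total = 10·log₁₀(10^(62.4/10) + 10^(67.1/10) + 10^(63.4/10) + 10^(64.3/10)) = 10·log₁₀(11750000) = 70.7 dB SPL.

70.7 dB SPL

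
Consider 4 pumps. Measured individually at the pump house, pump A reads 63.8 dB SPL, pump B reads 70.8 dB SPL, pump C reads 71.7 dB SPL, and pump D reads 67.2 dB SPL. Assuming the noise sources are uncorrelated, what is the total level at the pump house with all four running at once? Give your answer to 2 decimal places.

75.37 dB SPL

Incoherent sources sum as intensities:
L_total = 10·log₁₀(10^(63.8/10) + 10^(70.8/10) + 10^(71.7/10) + 10^(67.2/10)) = 10·log₁₀(34460000) = 75.37 dB SPL.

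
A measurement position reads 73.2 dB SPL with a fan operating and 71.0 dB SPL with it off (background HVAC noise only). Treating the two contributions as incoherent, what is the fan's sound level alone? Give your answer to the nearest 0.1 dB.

Subtract intensities: L_src = 10·log₁₀(10^(L_total/10) − 10^(L_bg/10)).
L_src = 10·log₁₀(10^(73.2/10) − 10^(71.0/10)) = 10·log₁₀(8304000) = 69.2 dB SPL.

69.2 dB SPL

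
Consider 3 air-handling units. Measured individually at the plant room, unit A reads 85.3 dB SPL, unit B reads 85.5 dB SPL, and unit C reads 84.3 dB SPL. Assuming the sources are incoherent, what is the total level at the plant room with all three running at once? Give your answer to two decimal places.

Uncorrelated sources add in intensity (power), not in dB.
L_total = 10·log₁₀(10^(85.3/10) + 10^(85.5/10) + 10^(84.3/10)) = 10·log₁₀(962800000) = 89.84 dB SPL.

89.84 dB SPL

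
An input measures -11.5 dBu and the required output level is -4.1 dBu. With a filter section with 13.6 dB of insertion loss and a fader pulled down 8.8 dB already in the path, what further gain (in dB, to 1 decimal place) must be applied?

The required make-up gain is the shortfall in the dB sum.
G = -4.1 − (-11.5) + 13.6 + 8.8 = 29.8 dB.

29.8 dB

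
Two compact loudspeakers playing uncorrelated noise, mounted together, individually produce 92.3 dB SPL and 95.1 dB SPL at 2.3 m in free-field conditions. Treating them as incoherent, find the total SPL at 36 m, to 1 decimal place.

73.0 dB SPL

Combined at 2.3 m: 10·log₁₀(10^(92.3/10)+10^(95.1/10)) = 96.93 dB SPL.
Then apply −20·log₁₀(36/2.3) = -23.89 dB → 73.0 dB SPL.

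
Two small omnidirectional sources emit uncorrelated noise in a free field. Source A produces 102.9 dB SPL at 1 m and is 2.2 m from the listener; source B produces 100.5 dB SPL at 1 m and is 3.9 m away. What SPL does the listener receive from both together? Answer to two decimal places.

At the listener: L_A = 102.9 − 20·log₁₀(2.2) = 96.052 dB; L_B = 100.5 − 20·log₁₀(3.9) = 88.679 dB.
Combined: 10·log₁₀(10^(96.052/10)+10^(88.679/10)) = 96.78 dB SPL.

96.78 dB SPL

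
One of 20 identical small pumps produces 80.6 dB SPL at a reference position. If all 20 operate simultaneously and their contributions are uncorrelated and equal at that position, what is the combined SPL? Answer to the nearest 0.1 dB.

93.6 dB SPL

20 equal incoherent sources raise the level by 10·log₁₀(20) = 13.01 dB.
L_total = 80.6 + 13.01 = 93.6 dB SPL.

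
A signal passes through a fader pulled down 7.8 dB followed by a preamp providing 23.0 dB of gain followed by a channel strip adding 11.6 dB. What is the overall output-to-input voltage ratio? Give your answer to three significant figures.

Net gain = (−7.8) + 23.0 + 11.6 = 26.8 dB.
Voltage ratio = 10^(26.8/20) = 21.9.

21.9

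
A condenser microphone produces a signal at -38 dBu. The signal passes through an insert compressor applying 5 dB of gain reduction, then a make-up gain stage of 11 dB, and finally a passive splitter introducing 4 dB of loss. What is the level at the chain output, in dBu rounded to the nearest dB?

Gain stages sum in dB:
-38 − 5 + 11 − 4 = -36 dBu.

-36 dBu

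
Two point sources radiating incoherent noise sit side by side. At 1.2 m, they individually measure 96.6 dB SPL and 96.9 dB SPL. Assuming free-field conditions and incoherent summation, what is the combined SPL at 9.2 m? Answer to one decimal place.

82.1 dB SPL

Combined at 1.2 m: 10·log₁₀(10^(96.6/10)+10^(96.9/10)) = 99.76 dB SPL.
Then apply −20·log₁₀(9.2/1.2) = -17.69 dB → 82.1 dB SPL.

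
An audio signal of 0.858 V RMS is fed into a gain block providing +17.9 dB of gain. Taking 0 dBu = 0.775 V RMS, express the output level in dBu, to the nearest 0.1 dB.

+18.8 dBu

Input level: 20·log₁₀(0.858/0.775) = 0.88 dBu.
Output: 0.88 + 17.9 = +18.8 dBu.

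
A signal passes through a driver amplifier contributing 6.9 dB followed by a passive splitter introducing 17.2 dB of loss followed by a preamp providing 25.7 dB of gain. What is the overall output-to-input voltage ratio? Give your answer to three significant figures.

Net gain = 6.9 + (−17.2) + 25.7 = 15.4 dB.
Voltage ratio = 10^(15.4/20) = 5.89.

5.89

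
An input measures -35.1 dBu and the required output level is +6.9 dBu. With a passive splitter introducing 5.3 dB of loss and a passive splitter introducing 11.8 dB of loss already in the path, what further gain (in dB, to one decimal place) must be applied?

The required make-up gain is the shortfall in the dB sum.
G = +6.9 − (-35.1) + 5.3 + 11.8 = 59.1 dB.

59.1 dB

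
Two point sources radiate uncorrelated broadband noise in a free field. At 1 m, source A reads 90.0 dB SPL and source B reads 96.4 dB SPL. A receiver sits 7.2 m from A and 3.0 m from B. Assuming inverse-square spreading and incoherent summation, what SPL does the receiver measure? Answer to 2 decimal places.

87.03 dB SPL

At the listener: L_A = 90.0 − 20·log₁₀(7.2) = 72.853 dB; L_B = 96.4 − 20·log₁₀(3.0) = 86.858 dB.
Combined: 10·log₁₀(10^(72.853/10)+10^(86.858/10)) = 87.03 dB SPL.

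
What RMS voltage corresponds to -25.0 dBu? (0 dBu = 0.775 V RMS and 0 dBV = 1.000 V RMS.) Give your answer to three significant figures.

0.0436 V

V = 0.775 V × 10^(-25.0/20).
= 0.775 × 0.05623 = 0.0436 V.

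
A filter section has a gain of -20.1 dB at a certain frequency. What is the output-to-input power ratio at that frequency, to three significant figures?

0.00977

Power ratio = 10^(dB/10).
10^(-20.1/10) = 10^(-2.010) = 0.00977.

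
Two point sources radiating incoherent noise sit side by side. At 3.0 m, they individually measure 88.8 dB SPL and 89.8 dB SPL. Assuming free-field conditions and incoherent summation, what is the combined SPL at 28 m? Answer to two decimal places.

Combined at 3.0 m: 10·log₁₀(10^(88.8/10)+10^(89.8/10)) = 92.339 dB SPL.
Then apply −20·log₁₀(28/3.0) = -19.401 dB → 72.94 dB SPL.

72.94 dB SPL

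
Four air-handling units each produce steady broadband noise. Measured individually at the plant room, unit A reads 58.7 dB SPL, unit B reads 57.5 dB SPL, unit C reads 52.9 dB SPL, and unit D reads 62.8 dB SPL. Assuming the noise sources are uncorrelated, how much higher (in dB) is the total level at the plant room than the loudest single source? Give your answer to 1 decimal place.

2.5 dB

Uncorrelated sources add in intensity (power), not in dB.
L_total = 10·log₁₀(10^(58.7/10) + 10^(57.5/10) + 10^(52.9/10) + 10^(62.8/10)) = 65.32 dB SPL.
Excess over the loudest (62.8 dB): 65.32 − 62.8 = 2.5 dB.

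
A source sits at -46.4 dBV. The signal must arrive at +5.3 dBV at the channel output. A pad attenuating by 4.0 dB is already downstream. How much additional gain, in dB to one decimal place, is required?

55.7 dB

The required make-up gain is the shortfall in the dB sum.
G = +5.3 − (-46.4) + 4.0 = 55.7 dB.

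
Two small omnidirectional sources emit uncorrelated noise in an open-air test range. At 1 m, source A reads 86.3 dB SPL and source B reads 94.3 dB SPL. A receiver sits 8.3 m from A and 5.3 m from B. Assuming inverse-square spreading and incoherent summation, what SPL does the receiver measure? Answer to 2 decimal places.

At the listener: L_A = 86.3 − 20·log₁₀(8.3) = 67.918 dB; L_B = 94.3 − 20·log₁₀(5.3) = 79.814 dB.
Combined: 10·log₁₀(10^(67.918/10)+10^(79.814/10)) = 80.09 dB SPL.

80.09 dB SPL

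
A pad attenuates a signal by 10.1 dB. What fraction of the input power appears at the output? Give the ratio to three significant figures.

0.0977

Power ratio = 10^(dB/10).
10^(-10.1/10) = 10^(-1.010) = 0.0977.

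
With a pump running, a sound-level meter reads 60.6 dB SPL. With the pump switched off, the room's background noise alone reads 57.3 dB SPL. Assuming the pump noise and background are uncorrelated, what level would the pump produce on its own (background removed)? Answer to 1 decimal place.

Background correction is a power subtraction:
L_src = 10·log₁₀(10^(60.6/10) − 10^(57.3/10)) = 10·log₁₀(611100) = 57.9 dB SPL.

57.9 dB SPL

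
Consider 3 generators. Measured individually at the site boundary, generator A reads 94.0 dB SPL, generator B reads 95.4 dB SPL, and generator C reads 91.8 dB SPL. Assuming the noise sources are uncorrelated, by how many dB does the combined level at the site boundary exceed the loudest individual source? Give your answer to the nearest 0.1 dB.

Uncorrelated sources add in intensity (power), not in dB.
L_total = 10·log₁₀(10^(94.0/10) + 10^(95.4/10) + 10^(91.8/10)) = 98.75 dB SPL.
Excess over the loudest (95.4 dB): 98.75 − 95.4 = 3.3 dB.

3.3 dB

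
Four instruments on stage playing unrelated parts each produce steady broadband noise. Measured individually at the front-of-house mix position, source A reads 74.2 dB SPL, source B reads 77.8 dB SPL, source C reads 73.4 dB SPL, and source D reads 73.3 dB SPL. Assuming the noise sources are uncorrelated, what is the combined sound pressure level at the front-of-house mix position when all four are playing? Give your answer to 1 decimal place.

81.1 dB SPL

Uncorrelated sources add in intensity (power), not in dB.
L_total = 10·log₁₀(10^(74.2/10) + 10^(77.8/10) + 10^(73.4/10) + 10^(73.3/10)) = 10·log₁₀(129800000) = 81.1 dB SPL.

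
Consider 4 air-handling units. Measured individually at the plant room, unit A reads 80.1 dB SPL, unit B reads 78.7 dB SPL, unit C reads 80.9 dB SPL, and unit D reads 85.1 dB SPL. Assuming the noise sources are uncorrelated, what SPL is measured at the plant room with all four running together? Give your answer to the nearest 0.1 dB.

87.9 dB SPL

Uncorrelated sources add in intensity (power), not in dB.
L_total = 10·log₁₀(10^(80.1/10) + 10^(78.7/10) + 10^(80.9/10) + 10^(85.1/10)) = 10·log₁₀(623100000) = 87.9 dB SPL.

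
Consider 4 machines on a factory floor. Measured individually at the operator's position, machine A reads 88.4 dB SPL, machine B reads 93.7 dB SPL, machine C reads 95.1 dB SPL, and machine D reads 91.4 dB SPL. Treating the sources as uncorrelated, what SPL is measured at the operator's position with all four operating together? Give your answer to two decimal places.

98.84 dB SPL

Incoherent sources sum as intensities:
L_total = 10·log₁₀(10^(88.4/10) + 10^(93.7/10) + 10^(95.1/10) + 10^(91.4/10)) = 10·log₁₀(7652000000) = 98.84 dB SPL.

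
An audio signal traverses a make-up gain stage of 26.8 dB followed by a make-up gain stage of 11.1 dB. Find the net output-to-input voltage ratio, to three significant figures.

78.5

Net gain = 26.8 + 11.1 = 37.9 dB.
Voltage ratio = 10^(37.9/20) = 78.5.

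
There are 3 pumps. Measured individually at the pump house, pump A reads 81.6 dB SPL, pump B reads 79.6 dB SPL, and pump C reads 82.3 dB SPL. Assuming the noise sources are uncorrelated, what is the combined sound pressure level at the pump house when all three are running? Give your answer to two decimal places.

86.08 dB SPL

Incoherent sources sum as intensities:
L_total = 10·log₁₀(10^(81.6/10) + 10^(79.6/10) + 10^(82.3/10)) = 10·log₁₀(405600000) = 86.08 dB SPL.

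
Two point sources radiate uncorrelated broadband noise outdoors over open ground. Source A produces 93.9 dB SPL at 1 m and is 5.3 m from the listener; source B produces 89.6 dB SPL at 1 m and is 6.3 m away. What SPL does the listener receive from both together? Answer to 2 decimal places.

80.43 dB SPL

At the listener: L_A = 93.9 − 20·log₁₀(5.3) = 79.414 dB; L_B = 89.6 − 20·log₁₀(6.3) = 73.613 dB.
Combined: 10·log₁₀(10^(79.414/10)+10^(73.613/10)) = 80.43 dB SPL.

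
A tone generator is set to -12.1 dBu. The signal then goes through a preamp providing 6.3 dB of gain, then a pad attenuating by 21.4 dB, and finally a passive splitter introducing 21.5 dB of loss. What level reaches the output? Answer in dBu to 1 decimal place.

-48.7 dBu

Cascaded gains and losses add directly in dB.
-12.1 + 6.3 − 21.4 − 21.5 = -48.7 dBu.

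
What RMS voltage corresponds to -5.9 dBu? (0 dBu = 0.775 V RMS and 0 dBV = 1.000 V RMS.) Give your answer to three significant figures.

0.393 V

V = 0.775 V × 10^(-5.9/20).
= 0.775 × 0.5070 = 0.393 V.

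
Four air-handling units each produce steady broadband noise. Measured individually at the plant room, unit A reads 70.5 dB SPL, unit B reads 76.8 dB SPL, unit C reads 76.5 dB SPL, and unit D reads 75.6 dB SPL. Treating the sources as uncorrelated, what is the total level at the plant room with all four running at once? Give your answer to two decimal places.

Uncorrelated sources add in intensity (power), not in dB.
L_total = 10·log₁₀(10^(70.5/10) + 10^(76.8/10) + 10^(76.5/10) + 10^(75.6/10)) = 10·log₁₀(140100000) = 81.46 dB SPL.

81.46 dB SPL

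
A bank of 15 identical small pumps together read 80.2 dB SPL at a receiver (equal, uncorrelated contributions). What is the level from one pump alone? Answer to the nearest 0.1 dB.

68.4 dB SPL

15 equal incoherent sources add 10·log₁₀(15) = 11.76 dB over one source.
L_one = 80.2 − 11.76 = 68.4 dB SPL.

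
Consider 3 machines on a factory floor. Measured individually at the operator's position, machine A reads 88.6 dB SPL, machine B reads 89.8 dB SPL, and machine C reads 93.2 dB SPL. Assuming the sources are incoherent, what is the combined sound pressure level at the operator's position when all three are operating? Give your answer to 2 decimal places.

Uncorrelated sources add in intensity (power), not in dB.
L_total = 10·log₁₀(10^(88.6/10) + 10^(89.8/10) + 10^(93.2/10)) = 10·log₁₀(3769000000) = 95.76 dB SPL.

95.76 dB SPL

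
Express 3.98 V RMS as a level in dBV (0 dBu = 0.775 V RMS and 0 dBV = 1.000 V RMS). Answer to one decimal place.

dBV = 20·log₁₀(V / 1.000 V).
20·log₁₀(3.98/1.000) = +12.0 dBV.

+12.0 dBV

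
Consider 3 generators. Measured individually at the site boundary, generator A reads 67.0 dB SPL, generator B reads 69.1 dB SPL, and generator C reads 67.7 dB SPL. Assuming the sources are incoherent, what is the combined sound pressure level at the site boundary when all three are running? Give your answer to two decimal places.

Incoherent sources sum as intensities:
L_total = 10·log₁₀(10^(67.0/10) + 10^(69.1/10) + 10^(67.7/10)) = 10·log₁₀(19030000) = 72.79 dB SPL.

72.79 dB SPL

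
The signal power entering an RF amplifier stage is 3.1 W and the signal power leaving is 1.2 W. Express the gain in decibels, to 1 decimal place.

For a power ratio, dB = 10·log₁₀(P₂/P₁).
10·log₁₀(1.2/3.1) = 10·log₁₀(0.3871) = -4.1 dB.

-4.1 dB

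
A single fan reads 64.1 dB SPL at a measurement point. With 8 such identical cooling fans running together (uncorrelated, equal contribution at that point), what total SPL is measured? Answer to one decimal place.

8 equal incoherent sources raise the level by 10·log₁₀(8) = 9.03 dB.
L_total = 64.1 + 9.03 = 73.1 dB SPL.

73.1 dB SPL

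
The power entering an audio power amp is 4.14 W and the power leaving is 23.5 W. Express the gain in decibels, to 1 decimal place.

Power is a power quantity, so gain = 10·log₁₀(P_out/P_in).
10·log₁₀(23.5/4.14) = 10·log₁₀(5.676) = 7.5 dB.

7.5 dB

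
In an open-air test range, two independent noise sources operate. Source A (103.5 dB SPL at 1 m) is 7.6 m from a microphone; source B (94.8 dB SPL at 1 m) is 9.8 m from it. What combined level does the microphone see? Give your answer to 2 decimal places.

At the listener: L_A = 103.5 − 20·log₁₀(7.6) = 85.884 dB; L_B = 94.8 − 20·log₁₀(9.8) = 74.975 dB.
Combined: 10·log₁₀(10^(85.884/10)+10^(74.975/10)) = 86.22 dB SPL.

86.22 dB SPL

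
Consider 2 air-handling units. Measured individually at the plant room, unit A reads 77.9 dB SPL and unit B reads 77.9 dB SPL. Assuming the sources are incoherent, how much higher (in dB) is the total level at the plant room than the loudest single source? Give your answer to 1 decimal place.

Uncorrelated sources add in intensity (power), not in dB.
L_total = 10·log₁₀(10^(77.9/10) + 10^(77.9/10)) = 80.91 dB SPL.
Excess over the loudest (77.9 dB): 80.91 − 77.9 = 3.0 dB.

3.0 dB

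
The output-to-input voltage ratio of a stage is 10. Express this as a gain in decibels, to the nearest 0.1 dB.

20.0 dB

Voltage ratio → dB uses the 20·log₁₀ form:
20·log₁₀(10) = 20.0 dB.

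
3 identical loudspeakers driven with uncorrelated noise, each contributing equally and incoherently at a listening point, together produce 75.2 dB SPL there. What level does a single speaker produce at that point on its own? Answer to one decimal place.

70.4 dB SPL

3 equal incoherent sources add 10·log₁₀(3) = 4.77 dB over one source.
L_one = 75.2 − 4.77 = 70.4 dB SPL.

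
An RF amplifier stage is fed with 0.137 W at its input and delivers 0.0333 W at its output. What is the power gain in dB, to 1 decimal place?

-6.1 dB

Power ratio → dB uses the 10·log₁₀ form:
10·log₁₀(0.0333/0.137) = 10·log₁₀(0.2431) = -6.1 dB.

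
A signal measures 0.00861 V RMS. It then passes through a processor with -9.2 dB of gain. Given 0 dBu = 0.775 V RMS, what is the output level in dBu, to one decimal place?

-48.3 dBu

Input level: 20·log₁₀(0.00861/0.775) = -39.09 dBu.
Output: -39.09 − 9.2 = -48.3 dBu.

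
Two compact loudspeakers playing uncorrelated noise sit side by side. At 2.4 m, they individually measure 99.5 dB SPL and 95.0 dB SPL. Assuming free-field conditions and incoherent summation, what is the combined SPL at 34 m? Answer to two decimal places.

Combined at 2.4 m: 10·log₁₀(10^(99.5/10)+10^(95.0/10)) = 100.819 dB SPL.
Then apply −20·log₁₀(34/2.4) = -23.025 dB → 77.79 dB SPL.

77.79 dB SPL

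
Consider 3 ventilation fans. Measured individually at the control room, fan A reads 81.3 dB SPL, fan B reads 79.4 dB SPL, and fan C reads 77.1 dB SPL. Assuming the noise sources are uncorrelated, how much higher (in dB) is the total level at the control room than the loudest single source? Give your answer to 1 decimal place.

Uncorrelated sources add in intensity (power), not in dB.
L_total = 10·log₁₀(10^(81.3/10) + 10^(79.4/10) + 10^(77.1/10)) = 84.37 dB SPL.
Excess over the loudest (81.3 dB): 84.37 − 81.3 = 3.1 dB.

3.1 dB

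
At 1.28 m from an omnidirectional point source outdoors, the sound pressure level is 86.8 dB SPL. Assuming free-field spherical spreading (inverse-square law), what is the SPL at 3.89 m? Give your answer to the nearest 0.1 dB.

Free-field point source: level drops by 20·log₁₀ of the distance ratio.
ΔL = −20·log₁₀(3.89/1.28) = -9.65 dB, so L₂ = 86.8 + (-9.65) = 77.1 dB SPL.

77.1 dB SPL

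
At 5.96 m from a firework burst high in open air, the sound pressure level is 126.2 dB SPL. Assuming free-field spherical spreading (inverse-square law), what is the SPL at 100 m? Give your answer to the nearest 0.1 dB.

101.7 dB SPL

Free-field point source: level drops by 20·log₁₀ of the distance ratio.
ΔL = −20·log₁₀(100/5.96) = -24.50 dB, so L₂ = 126.2 + (-24.50) = 101.7 dB SPL.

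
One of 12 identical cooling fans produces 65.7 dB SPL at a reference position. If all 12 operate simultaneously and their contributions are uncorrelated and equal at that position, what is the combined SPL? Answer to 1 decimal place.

12 equal incoherent sources raise the level by 10·log₁₀(12) = 10.79 dB.
L_total = 65.7 + 10.79 = 76.5 dB SPL.

76.5 dB SPL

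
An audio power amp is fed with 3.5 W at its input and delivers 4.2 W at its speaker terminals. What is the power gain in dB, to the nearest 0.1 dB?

For a power ratio, dB = 10·log₁₀(P₂/P₁).
10·log₁₀(4.2/3.5) = 10·log₁₀(1.200) = 0.8 dB.

0.8 dB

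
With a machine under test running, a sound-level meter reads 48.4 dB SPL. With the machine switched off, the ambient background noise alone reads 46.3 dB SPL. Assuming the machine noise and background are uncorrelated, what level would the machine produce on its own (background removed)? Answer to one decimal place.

Background correction is a power subtraction:
L_src = 10·log₁₀(10^(48.4/10) − 10^(46.3/10)) = 10·log₁₀(26530) = 44.2 dB SPL.

44.2 dB SPL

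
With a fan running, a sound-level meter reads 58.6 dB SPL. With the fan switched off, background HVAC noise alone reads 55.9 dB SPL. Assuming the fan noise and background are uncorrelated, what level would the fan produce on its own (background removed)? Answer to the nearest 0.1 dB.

Background correction is a power subtraction:
L_src = 10·log₁₀(10^(58.6/10) − 10^(55.9/10)) = 10·log₁₀(335400) = 55.3 dB SPL.

55.3 dB SPL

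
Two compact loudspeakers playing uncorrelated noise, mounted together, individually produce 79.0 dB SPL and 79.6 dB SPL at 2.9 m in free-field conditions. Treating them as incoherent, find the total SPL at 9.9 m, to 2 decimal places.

71.66 dB SPL

Combined at 2.9 m: 10·log₁₀(10^(79.0/10)+10^(79.6/10)) = 82.321 dB SPL.
Then apply −20·log₁₀(9.9/2.9) = -10.665 dB → 71.66 dB SPL.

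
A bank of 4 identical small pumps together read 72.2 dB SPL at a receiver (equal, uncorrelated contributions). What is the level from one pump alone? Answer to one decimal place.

4 equal incoherent sources add 10·log₁₀(4) = 6.02 dB over one source.
L_one = 72.2 − 6.02 = 66.2 dB SPL.

66.2 dB SPL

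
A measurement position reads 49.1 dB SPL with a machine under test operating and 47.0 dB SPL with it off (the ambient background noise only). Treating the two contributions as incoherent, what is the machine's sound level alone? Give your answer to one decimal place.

44.9 dB SPL

Remove the background by subtracting linear intensities:
L_src = 10·log₁₀(10^(49.1/10) − 10^(47.0/10)) = 10·log₁₀(31160) = 44.9 dB SPL.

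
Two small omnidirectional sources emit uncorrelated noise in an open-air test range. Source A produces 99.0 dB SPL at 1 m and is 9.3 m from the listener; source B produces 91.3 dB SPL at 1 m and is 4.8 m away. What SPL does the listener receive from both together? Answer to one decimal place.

At the listener: L_A = 99.0 − 20·log₁₀(9.3) = 79.63 dB; L_B = 91.3 − 20·log₁₀(4.8) = 77.68 dB.
Combined: 10·log₁₀(10^(79.63/10)+10^(77.68/10)) = 81.8 dB SPL.

81.8 dB SPL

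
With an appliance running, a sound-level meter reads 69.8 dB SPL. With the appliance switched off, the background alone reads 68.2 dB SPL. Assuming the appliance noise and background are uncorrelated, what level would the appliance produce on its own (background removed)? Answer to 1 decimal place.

Background correction is a power subtraction:
L_src = 10·log₁₀(10^(69.8/10) − 10^(68.2/10)) = 10·log₁₀(2943000) = 64.7 dB SPL.

64.7 dB SPL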